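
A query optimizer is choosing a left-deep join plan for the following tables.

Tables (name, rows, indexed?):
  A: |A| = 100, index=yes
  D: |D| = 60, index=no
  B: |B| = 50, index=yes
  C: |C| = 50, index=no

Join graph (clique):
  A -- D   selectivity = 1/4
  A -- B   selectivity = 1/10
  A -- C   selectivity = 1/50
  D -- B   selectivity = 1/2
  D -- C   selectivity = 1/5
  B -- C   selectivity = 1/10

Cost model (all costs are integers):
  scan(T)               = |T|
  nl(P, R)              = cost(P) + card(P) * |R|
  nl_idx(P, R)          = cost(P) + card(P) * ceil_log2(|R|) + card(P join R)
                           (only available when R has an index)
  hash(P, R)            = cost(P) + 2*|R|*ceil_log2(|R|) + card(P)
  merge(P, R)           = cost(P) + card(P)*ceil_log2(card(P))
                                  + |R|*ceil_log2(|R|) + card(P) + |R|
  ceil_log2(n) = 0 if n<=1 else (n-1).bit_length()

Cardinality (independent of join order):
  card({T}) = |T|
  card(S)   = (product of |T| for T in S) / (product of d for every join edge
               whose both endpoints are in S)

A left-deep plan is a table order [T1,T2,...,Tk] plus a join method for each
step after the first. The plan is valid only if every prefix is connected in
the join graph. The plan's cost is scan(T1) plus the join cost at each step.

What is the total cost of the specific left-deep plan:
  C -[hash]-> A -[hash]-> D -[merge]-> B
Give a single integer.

step 1: scan C: cost=50, card=50
step 2: join A via hash
    card(P join A) = 50*100/(50) = 100
    cost = 50 + 2*100*7 + 50 = 1500
step 3: join D via hash
    card(P join D) = 100*60/(4*5) = 300
    cost = 1500 + 2*60*6 + 100 = 2320
step 4: join B via merge
    card(P join B) = 300*50/(10*2*10) = 75
    cost = 2320 + 300*9 + 50*6 + 300 + 50 = 5670

5670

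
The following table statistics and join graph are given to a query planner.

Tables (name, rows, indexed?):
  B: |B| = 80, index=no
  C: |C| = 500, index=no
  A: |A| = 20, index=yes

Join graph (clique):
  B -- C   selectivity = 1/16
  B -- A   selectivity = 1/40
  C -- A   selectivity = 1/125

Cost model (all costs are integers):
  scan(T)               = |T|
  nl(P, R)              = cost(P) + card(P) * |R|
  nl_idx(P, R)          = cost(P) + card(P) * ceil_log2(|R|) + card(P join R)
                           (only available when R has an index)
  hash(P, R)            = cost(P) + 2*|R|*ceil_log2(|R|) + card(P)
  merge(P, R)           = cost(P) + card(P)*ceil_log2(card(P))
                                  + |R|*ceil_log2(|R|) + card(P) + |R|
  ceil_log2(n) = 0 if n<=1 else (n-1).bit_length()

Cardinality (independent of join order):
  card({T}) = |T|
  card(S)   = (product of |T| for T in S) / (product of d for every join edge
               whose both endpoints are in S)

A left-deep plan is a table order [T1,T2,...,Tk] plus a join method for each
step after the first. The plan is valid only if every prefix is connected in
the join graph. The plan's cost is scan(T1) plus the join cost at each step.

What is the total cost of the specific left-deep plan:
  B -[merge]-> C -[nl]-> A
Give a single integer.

step 1: scan B: cost=80, card=80
step 2: join C via merge
    card(P join C) = 80*500/(16) = 2500
    cost = 80 + 80*7 + 500*9 + 80 + 500 = 5720
step 3: join A via nl
    card(P join A) = 2500*20/(40*125) = 10
    cost = 5720 + 2500*20 = 55720

55720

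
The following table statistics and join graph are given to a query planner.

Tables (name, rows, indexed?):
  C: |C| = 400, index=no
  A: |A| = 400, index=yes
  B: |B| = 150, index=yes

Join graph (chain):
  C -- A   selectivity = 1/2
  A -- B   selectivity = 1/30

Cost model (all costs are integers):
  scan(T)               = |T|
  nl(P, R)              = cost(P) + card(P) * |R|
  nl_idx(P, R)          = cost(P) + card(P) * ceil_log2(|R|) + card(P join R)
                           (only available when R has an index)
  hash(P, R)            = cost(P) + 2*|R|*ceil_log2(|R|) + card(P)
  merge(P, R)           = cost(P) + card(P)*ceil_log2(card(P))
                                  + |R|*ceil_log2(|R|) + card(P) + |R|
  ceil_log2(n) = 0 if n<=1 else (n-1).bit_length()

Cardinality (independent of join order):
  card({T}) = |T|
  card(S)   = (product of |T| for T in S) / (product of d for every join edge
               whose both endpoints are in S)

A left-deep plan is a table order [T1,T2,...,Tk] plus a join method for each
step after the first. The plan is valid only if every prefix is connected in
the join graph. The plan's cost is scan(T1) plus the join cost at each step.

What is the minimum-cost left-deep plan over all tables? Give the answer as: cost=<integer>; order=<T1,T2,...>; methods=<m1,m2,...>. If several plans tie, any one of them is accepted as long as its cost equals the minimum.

Selinger DP (subsets sized 1..n):
  {C}: scan cost=400, card=400
  {A}: scan cost=400, card=400
  {B}: scan cost=150, card=150
  {AC}: card=80000; try (C,hash)→8000, (A,hash)→8000, (C,merge)→8400, (A,merge)→8400, (A,nl_idx)→84000, (C,nl)→160400 …(+1); best=8000 via (C,hash)
  {AB}: card=2000; try (B,hash)→3200, (A,nl_idx)→3500, (A,merge)→5500, (B,nl_idx)→5600, (B,merge)→5750, (A,hash)→7500 …(+2); best=3200 via (B,hash)
  {ABC}: card=400000; try (C,hash)→12400, (C,merge)→31200, (B,hash)→90400, (C,nl)→803200, (B,nl_idx)→1048000, (B,merge)→1449350 …(+1); best=12400 via (C,hash)

cost=12400; order=A,B,C; methods=hash,hash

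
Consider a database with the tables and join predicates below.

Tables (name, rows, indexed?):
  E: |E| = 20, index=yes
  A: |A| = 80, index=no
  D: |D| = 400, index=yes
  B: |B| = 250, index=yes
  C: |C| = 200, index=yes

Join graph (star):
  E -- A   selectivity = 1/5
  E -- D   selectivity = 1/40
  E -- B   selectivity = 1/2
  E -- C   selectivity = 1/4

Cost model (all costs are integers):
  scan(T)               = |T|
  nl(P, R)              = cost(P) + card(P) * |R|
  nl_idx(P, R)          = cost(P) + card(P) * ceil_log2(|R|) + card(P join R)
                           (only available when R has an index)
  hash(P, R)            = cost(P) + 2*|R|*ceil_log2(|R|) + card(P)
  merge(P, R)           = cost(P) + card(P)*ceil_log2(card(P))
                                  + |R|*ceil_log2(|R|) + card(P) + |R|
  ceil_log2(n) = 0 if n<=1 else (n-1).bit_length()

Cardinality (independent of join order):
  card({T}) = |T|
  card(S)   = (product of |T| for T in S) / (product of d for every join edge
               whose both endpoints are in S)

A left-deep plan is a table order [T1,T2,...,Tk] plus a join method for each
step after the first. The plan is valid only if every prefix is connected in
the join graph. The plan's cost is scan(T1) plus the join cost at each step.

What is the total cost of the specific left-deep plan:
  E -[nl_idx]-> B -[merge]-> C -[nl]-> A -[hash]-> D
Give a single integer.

step 1: scan E: cost=20, card=20
step 2: join B via nl_idx
    card(P join B) = 20*250/(2) = 2500
    cost = 20 + 20*8 + 2500 = 2680
step 3: join C via merge
    card(P join C) = 2500*200/(4) = 125000
    cost = 2680 + 2500*12 + 200*8 + 2500 + 200 = 36980
step 4: join A via nl
    card(P join A) = 125000*80/(5) = 2000000
    cost = 36980 + 125000*80 = 10036980
step 5: join D via hash
    card(P join D) = 2000000*400/(40) = 20000000
    cost = 10036980 + 2*400*9 + 2000000 = 12044180

12044180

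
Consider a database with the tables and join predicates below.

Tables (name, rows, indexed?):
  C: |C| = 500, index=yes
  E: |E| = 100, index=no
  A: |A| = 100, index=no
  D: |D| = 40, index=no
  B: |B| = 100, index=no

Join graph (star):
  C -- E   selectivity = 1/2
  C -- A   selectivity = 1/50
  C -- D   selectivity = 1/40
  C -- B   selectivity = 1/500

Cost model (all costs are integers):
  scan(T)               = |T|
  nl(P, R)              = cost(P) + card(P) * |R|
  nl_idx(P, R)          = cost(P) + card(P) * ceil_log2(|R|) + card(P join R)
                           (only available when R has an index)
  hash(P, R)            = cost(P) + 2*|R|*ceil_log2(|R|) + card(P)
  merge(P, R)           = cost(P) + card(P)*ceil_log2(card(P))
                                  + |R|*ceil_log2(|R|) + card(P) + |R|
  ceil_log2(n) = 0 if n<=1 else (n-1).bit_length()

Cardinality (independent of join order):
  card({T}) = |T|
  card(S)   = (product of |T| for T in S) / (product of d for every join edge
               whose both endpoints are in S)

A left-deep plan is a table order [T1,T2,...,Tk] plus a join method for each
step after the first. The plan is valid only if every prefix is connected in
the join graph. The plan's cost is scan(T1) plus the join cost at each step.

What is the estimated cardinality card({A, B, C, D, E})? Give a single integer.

Tables in S: A(100), B(100), C(500), D(40), E(100)
Edges inside S: C-E(d=2), C-A(d=50), C-D(d=40), C-B(d=500)
numerator = 100 * 100 * 500 * 40 * 100 = 20000000000
denominator = 2 * 50 * 40 * 500 = 2000000
card(S) = 20000000000 / 2000000 = 10000

10000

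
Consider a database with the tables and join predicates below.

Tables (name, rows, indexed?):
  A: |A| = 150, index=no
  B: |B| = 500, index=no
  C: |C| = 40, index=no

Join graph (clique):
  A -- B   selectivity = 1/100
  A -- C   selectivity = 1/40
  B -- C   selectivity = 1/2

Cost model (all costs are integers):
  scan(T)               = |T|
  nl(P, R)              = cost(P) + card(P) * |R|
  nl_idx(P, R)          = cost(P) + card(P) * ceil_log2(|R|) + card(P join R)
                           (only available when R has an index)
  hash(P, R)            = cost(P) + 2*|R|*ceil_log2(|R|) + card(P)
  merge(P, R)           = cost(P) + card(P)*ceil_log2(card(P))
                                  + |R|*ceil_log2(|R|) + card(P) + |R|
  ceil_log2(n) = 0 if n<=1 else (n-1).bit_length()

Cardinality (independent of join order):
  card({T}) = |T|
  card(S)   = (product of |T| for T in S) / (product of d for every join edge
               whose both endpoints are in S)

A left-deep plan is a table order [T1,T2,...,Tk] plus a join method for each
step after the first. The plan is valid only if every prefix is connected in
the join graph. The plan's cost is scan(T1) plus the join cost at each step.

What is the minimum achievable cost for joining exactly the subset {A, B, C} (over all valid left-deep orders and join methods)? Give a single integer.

4630

Selinger DP over subsets of {A,B,C}:
  {A}: scan cost=150, card=150
  {B}: scan cost=500, card=500
  {C}: scan cost=40, card=40
  {AB}: card=750; try (A,hash)→3400, (B,merge)→6500, (A,merge)→6850, (B,hash)→9300, (B,nl)→75150, (A,nl)→75500; best=3400 via (A,hash)
  {AC}: card=150; try (C,hash)→780, (A,merge)→1670, (C,merge)→1780, (A,hash)→2480, (A,nl)→6040, (C,nl)→6150; best=780 via (C,hash)
  {BC}: card=10000; try (C,hash)→1480, (B,merge)→5320, (C,merge)→5780, (B,hash)→9080, (B,nl)→20040, (C,nl)→20500; best=1480 via (C,hash)
  {ABC}: card=375; try (C,hash)→4630, (B,merge)→7130, (B,hash)→9930, (C,merge)→11930, (A,hash)→13880, (C,nl)→33400 …(+3); best=4630 via (C,hash)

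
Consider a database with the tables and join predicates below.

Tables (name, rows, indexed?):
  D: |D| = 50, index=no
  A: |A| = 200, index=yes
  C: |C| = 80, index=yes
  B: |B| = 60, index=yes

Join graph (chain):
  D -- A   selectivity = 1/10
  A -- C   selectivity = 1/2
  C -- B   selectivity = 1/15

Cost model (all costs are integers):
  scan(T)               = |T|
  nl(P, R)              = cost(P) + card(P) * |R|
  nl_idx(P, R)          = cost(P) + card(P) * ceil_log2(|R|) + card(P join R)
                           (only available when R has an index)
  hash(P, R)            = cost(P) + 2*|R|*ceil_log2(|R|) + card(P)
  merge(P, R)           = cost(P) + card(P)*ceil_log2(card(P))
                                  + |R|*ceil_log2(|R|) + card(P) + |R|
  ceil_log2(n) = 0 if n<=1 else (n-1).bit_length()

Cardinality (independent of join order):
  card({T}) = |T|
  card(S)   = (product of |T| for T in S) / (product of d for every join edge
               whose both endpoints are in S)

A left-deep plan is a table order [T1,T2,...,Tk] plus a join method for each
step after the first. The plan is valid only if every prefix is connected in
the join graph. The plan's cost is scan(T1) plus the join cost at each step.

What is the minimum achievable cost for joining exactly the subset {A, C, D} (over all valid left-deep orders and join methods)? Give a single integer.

Selinger DP over subsets of {A,C,D}:
  {D}: scan cost=50, card=50
  {A}: scan cost=200, card=200
  {C}: scan cost=80, card=80
  {AD}: card=1000; try (D,hash)→1000, (A,nl_idx)→1450, (A,merge)→2200, (D,merge)→2350, (A,hash)→3300, (A,nl)→10050 …(+1); best=1000 via (D,hash)
  {AC}: card=8000; try (C,hash)→1520, (A,merge)→2520, (C,merge)→2640, (A,hash)→3360, (A,nl_idx)→8720, (C,nl_idx)→9600 …(+2); best=1520 via (C,hash)
  {ACD}: card=40000; try (C,hash)→3120, (D,hash)→10120, (C,merge)→12640, (C,nl_idx)→48000, (C,nl)→81000, (D,merge)→113870 …(+1); best=3120 via (C,hash)

3120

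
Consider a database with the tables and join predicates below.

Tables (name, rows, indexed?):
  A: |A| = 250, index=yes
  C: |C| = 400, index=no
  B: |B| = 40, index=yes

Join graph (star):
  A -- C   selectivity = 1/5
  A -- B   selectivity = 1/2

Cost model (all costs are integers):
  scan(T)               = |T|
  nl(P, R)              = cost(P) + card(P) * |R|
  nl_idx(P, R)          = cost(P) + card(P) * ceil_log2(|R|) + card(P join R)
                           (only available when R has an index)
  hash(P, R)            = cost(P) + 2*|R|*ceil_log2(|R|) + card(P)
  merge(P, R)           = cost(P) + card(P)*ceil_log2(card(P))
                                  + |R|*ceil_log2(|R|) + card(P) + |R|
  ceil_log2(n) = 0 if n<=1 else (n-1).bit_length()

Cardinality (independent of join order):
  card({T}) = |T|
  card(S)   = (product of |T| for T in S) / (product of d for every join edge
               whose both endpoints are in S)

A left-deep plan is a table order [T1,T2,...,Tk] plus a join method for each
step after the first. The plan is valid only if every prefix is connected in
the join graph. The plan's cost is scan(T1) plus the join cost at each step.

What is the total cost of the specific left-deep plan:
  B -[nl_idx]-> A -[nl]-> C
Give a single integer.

step 1: scan B: cost=40, card=40
step 2: join A via nl_idx
    card(P join A) = 40*250/(2) = 5000
    cost = 40 + 40*8 + 5000 = 5360
step 3: join C via nl
    card(P join C) = 5000*400/(5) = 400000
    cost = 5360 + 5000*400 = 2005360

2005360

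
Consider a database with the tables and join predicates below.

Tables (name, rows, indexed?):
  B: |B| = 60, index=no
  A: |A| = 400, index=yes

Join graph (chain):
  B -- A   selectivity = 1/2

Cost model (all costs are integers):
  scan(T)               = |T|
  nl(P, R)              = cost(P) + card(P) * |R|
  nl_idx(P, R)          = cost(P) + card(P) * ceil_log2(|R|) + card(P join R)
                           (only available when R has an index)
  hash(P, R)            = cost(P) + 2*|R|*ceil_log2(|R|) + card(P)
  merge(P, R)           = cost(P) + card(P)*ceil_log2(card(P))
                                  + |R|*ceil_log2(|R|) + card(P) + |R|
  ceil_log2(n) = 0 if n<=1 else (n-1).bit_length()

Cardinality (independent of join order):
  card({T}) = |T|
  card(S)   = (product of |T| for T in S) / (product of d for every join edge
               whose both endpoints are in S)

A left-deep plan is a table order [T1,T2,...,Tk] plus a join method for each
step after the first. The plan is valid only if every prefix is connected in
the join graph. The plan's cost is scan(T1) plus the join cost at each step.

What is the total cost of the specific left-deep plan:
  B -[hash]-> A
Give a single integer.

7320

step 1: scan B: cost=60, card=60
step 2: join A via hash
    card(P join A) = 60*400/(2) = 12000
    cost = 60 + 2*400*9 + 60 = 7320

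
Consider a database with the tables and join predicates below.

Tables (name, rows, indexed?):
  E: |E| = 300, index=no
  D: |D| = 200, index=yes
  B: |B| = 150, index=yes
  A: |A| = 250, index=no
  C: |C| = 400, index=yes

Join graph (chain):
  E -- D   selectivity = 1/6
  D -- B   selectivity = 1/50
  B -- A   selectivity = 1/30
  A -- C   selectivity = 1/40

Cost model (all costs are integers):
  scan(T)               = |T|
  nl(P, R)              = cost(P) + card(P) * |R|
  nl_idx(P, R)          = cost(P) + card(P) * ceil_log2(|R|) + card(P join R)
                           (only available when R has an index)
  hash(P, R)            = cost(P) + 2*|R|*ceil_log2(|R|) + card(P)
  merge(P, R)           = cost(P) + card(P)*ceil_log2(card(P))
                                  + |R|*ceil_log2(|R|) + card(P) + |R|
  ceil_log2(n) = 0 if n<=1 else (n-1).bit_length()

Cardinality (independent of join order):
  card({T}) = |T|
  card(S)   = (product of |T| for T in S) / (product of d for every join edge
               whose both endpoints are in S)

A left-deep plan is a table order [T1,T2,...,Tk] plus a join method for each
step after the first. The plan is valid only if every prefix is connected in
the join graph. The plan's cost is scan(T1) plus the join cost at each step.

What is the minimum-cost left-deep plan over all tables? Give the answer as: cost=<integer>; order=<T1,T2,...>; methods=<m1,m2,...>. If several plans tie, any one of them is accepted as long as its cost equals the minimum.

cost=74150; order=B,D,A,C,E; methods=nl_idx,hash,hash,hash

Selinger DP (subsets sized 1..n):
  {E}: scan cost=300, card=300
  {D}: scan cost=200, card=200
  {B}: scan cost=150, card=150
  {A}: scan cost=250, card=250
  {C}: scan cost=400, card=400
  {DE}: card=10000; try (D,hash)→3800, (E,merge)→5000, (D,merge)→5100, (E,hash)→5800, (D,nl_idx)→12700, (E,nl)→60200 …(+1); best=3800 via (D,hash)
  {BD}: card=600; try (D,nl_idx)→1950, (B,nl_idx)→2400, (B,hash)→2800, (D,merge)→3300, (B,merge)→3350, (D,hash)→3500 …(+2); best=1950 via (D,nl_idx)
  {AB}: card=1250; try (B,hash)→2900, (B,nl_idx)→3500, (A,merge)→3750, (B,merge)→3850, (A,hash)→4300, (A,nl)→37650 …(+1); best=2900 via (B,hash)
  {AC}: card=2500; try (A,hash)→4800, (C,nl_idx)→5000, (C,merge)→6500, (A,merge)→6650, (C,hash)→7700, (C,nl)→100250 …(+1); best=4800 via (A,hash)
  {BDE}: card=30000; try (E,hash)→7950, (E,merge)→11550, (B,hash)→16200, (B,nl_idx)→113800, (B,merge)→155150, (E,nl)→181950 …(+1); best=7950 via (E,hash)
  {ABD}: card=5000; try (A,hash)→6550, (D,hash)→7350, (A,merge)→10800, (D,nl_idx)→17900, (D,merge)→19700, (A,nl)→151950 …(+1); best=6550 via (A,hash)
  {ABC}: card=12500; try (B,hash)→9700, (C,hash)→11350, (C,merge)→21900, (C,nl_idx)→26650, (B,nl_idx)→37300, (B,merge)→38650 …(+2); best=9700 via (B,hash)
  {ABDE}: card=250000; try (E,hash)→16950, (A,hash)→41950, (E,merge)→79550, (A,merge)→490200, (E,nl)→1506550, (A,nl)→7507950; best=16950 via (E,hash)
  {ABCD}: card=50000; try (C,hash)→18750, (D,hash)→25400, (C,merge)→80550, (C,nl_idx)→101550, (D,nl_idx)→159700, (D,merge)→199000 …(+2); best=18750 via (C,hash)
  {ABCDE}: card=2500000; try (E,hash)→74150, (C,hash)→274150, (E,merge)→871750, (C,nl_idx)→4766950, (C,merge)→4770950, (E,nl)→15018750 …(+1); best=74150 via (E,hash)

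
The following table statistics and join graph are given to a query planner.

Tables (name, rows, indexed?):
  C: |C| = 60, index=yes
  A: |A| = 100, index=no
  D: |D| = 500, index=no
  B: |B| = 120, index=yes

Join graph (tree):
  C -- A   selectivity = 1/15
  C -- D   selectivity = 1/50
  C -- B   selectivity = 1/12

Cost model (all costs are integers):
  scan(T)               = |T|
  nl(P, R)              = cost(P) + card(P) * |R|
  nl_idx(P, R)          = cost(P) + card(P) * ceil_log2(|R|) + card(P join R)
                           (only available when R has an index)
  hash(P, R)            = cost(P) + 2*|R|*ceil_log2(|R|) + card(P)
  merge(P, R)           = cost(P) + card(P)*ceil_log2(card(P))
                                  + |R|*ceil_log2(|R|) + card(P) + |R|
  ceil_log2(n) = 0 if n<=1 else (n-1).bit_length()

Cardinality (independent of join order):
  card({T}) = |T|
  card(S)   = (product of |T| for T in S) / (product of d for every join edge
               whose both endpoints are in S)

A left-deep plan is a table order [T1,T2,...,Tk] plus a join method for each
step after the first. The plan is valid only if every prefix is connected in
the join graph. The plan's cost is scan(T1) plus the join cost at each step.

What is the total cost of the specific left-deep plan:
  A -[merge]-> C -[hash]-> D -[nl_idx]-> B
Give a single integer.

step 1: scan A: cost=100, card=100
step 2: join C via merge
    card(P join C) = 100*60/(15) = 400
    cost = 100 + 100*7 + 60*6 + 100 + 60 = 1320
step 3: join D via hash
    card(P join D) = 400*500/(50) = 4000
    cost = 1320 + 2*500*9 + 400 = 10720
step 4: join B via nl_idx
    card(P join B) = 4000*120/(12) = 40000
    cost = 10720 + 4000*7 + 40000 = 78720

78720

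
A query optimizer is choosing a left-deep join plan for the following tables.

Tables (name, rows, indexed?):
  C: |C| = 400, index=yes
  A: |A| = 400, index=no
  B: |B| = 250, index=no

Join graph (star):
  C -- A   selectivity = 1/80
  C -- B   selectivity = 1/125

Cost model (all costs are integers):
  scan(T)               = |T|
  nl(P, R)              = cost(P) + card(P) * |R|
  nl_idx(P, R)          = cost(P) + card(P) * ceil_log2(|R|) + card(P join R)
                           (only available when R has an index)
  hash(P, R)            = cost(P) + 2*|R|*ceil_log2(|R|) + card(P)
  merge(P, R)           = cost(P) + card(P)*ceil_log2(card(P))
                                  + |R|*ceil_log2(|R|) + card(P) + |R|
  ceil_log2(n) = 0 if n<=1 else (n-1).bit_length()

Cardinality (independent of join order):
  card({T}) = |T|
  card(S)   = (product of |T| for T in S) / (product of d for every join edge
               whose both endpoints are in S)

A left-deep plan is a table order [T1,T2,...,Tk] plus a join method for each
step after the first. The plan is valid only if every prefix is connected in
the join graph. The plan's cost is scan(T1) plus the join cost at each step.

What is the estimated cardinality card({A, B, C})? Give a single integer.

Tables in S: A(400), B(250), C(400)
Edges inside S: C-A(d=80), C-B(d=125)
numerator = 400 * 250 * 400 = 40000000
denominator = 80 * 125 = 10000
card(S) = 40000000 / 10000 = 4000

4000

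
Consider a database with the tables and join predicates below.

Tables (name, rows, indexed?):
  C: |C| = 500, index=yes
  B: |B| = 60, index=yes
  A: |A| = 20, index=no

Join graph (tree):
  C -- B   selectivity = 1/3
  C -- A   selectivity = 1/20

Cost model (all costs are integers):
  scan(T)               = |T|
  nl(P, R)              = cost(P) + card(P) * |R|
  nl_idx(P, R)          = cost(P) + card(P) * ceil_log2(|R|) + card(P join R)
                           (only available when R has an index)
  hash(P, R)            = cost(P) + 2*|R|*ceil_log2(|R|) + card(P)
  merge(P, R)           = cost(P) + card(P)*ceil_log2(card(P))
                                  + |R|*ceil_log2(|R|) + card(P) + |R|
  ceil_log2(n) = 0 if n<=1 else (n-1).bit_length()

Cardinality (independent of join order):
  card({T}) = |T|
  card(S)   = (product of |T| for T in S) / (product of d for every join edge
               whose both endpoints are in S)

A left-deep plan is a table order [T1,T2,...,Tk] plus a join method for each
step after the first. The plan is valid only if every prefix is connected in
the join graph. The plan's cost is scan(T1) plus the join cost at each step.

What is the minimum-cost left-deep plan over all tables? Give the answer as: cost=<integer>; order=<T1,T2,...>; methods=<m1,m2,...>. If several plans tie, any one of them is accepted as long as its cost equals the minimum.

Selinger DP (subsets sized 1..n):
  {C}: scan cost=500, card=500
  {B}: scan cost=60, card=60
  {A}: scan cost=20, card=20
  {BC}: card=10000; try (B,hash)→1720, (C,merge)→5480, (B,merge)→5920, (C,hash)→9120, (C,nl_idx)→10600, (B,nl_idx)→13500 …(+2); best=1720 via (B,hash)
  {AC}: card=500; try (C,nl_idx)→700, (A,hash)→1200, (C,merge)→5140, (A,merge)→5620, (C,hash)→9040, (C,nl)→10020 …(+1); best=700 via (C,nl_idx)
  {ABC}: card=10000; try (B,hash)→1920, (B,merge)→6120, (A,hash)→11920, (B,nl_idx)→13700, (B,nl)→30700, (A,merge)→151840 …(+1); best=1920 via (B,hash)

cost=1920; order=A,C,B; methods=nl_idx,hash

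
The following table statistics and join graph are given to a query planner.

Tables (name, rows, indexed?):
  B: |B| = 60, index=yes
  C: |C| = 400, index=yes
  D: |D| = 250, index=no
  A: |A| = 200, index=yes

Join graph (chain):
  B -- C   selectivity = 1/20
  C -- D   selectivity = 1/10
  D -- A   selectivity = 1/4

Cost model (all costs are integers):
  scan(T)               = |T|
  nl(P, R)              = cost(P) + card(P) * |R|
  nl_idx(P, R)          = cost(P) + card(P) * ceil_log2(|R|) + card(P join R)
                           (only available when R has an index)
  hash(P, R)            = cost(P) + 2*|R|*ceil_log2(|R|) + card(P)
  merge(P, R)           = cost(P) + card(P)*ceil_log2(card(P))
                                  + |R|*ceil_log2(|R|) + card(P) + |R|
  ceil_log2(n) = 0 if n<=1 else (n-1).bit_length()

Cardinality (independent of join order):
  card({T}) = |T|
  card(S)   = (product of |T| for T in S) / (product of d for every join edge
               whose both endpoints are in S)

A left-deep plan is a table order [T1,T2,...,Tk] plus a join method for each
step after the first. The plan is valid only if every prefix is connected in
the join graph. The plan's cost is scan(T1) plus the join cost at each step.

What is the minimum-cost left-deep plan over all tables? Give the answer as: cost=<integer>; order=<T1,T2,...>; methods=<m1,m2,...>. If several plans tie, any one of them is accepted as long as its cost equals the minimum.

Selinger DP (subsets sized 1..n):
  {B}: scan cost=60, card=60
  {C}: scan cost=400, card=400
  {D}: scan cost=250, card=250
  {A}: scan cost=200, card=200
  {BC}: card=1200; try (B,hash)→1520, (C,nl_idx)→1800, (B,nl_idx)→4000, (C,merge)→4480, (B,merge)→4820, (C,hash)→7320 …(+2); best=1520 via (B,hash)
  {CD}: card=10000; try (D,hash)→4800, (C,merge)→6500, (D,merge)→6650, (C,hash)→7700, (C,nl_idx)→12500, (C,nl)→100250 …(+1); best=4800 via (D,hash)
  {AD}: card=12500; try (A,hash)→3700, (D,merge)→4250, (A,merge)→4300, (D,hash)→4400, (A,nl_idx)→14750, (D,nl)→50200 …(+1); best=3700 via (A,hash)
  {BCD}: card=30000; try (D,hash)→6720, (B,hash)→15520, (D,merge)→18170, (B,nl_idx)→94800, (B,merge)→155220, (D,nl)→301520 …(+1); best=6720 via (D,hash)
  {ACD}: card=500000; try (A,hash)→18000, (C,hash)→23400, (A,merge)→156600, (C,merge)→195200, (A,nl_idx)→584800, (C,nl_idx)→616200 …(+2); best=18000 via (A,hash)
  {ABCD}: card=1500000; try (A,hash)→39920, (A,merge)→488520, (B,hash)→518720, (A,nl_idx)→1746720, (B,nl_idx)→4518000, (A,nl)→6006720 …(+2); best=39920 via (A,hash)

cost=39920; order=C,B,D,A; methods=hash,hash,hash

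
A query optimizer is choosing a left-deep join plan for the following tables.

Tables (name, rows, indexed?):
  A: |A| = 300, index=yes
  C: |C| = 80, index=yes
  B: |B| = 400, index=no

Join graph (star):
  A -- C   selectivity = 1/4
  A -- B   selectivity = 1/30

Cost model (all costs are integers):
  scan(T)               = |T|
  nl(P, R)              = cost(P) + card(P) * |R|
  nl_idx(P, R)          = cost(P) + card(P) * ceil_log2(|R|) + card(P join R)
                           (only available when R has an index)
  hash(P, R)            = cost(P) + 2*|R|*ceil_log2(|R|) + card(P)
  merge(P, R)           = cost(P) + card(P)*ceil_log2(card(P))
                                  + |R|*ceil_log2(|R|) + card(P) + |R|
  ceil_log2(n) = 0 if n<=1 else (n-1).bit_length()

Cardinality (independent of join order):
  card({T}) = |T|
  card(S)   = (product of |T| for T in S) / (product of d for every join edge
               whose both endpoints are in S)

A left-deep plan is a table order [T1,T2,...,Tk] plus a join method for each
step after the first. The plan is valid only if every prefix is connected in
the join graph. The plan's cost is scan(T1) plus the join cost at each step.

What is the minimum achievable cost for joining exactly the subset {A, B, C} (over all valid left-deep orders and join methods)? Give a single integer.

Selinger DP over subsets of {A,B,C}:
  {A}: scan cost=300, card=300
  {C}: scan cost=80, card=80
  {B}: scan cost=400, card=400
  {AC}: card=6000; try (C,hash)→1720, (A,merge)→3720, (C,merge)→3940, (A,hash)→5560, (A,nl_idx)→6800, (C,nl_idx)→8400 …(+2); best=1720 via (C,hash)
  {AB}: card=4000; try (A,hash)→6200, (B,merge)→7300, (A,merge)→7400, (B,hash)→7800, (A,nl_idx)→8000, (B,nl)→120300 …(+1); best=6200 via (A,hash)
  {ABC}: card=80000; try (C,hash)→11320, (B,hash)→14920, (C,merge)→58840, (B,merge)→89720, (C,nl_idx)→114200, (C,nl)→326200 …(+1); best=11320 via (C,hash)

11320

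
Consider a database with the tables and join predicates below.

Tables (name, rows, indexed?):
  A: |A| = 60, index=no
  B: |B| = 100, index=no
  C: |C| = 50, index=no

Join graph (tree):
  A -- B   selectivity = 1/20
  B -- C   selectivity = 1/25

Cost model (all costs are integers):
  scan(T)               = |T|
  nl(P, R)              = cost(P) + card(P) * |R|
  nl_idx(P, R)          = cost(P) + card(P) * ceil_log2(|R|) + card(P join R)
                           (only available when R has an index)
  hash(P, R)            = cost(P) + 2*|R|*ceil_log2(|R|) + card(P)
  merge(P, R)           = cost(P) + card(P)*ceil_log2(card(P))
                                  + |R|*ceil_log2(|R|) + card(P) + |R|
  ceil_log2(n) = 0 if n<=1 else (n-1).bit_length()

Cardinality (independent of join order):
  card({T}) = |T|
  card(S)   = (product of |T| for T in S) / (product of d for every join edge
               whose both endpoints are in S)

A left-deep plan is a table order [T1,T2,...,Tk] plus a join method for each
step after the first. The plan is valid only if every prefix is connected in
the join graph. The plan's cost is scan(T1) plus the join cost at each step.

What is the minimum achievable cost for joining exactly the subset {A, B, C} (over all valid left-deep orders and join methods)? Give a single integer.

Selinger DP over subsets of {A,B,C}:
  {A}: scan cost=60, card=60
  {B}: scan cost=100, card=100
  {C}: scan cost=50, card=50
  {AB}: card=300; try (A,hash)→920, (B,merge)→1280, (A,merge)→1320, (B,hash)→1520, (B,nl)→6060, (A,nl)→6100; best=920 via (A,hash)
  {BC}: card=200; try (C,hash)→800, (B,merge)→1200, (C,merge)→1250, (B,hash)→1500, (B,nl)→5050, (C,nl)→5100; best=800 via (C,hash)
  {ABC}: card=600; try (A,hash)→1720, (C,hash)→1820, (A,merge)→3020, (C,merge)→4270, (A,nl)→12800, (C,nl)→15920; best=1720 via (A,hash)

1720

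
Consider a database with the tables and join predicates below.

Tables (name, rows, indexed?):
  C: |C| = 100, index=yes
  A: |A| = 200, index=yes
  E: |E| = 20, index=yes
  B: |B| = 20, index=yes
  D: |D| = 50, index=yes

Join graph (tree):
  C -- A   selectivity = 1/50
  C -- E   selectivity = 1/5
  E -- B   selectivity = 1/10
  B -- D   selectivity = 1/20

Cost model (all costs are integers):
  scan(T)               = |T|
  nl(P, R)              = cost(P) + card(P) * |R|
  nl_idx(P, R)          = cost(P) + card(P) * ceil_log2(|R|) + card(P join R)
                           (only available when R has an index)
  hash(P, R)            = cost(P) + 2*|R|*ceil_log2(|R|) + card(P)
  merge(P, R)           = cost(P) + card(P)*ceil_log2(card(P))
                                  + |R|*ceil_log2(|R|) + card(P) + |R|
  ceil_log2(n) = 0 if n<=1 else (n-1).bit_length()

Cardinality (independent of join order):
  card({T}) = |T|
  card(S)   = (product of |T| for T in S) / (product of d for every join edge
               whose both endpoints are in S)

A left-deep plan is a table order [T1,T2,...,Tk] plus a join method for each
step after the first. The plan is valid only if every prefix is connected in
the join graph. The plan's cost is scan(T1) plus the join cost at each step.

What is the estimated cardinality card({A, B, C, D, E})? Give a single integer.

8000

Tables in S: A(200), B(20), C(100), D(50), E(20)
Edges inside S: C-A(d=50), C-E(d=5), E-B(d=10), B-D(d=20)
numerator = 200 * 20 * 100 * 50 * 20 = 400000000
denominator = 50 * 5 * 10 * 20 = 50000
card(S) = 400000000 / 50000 = 8000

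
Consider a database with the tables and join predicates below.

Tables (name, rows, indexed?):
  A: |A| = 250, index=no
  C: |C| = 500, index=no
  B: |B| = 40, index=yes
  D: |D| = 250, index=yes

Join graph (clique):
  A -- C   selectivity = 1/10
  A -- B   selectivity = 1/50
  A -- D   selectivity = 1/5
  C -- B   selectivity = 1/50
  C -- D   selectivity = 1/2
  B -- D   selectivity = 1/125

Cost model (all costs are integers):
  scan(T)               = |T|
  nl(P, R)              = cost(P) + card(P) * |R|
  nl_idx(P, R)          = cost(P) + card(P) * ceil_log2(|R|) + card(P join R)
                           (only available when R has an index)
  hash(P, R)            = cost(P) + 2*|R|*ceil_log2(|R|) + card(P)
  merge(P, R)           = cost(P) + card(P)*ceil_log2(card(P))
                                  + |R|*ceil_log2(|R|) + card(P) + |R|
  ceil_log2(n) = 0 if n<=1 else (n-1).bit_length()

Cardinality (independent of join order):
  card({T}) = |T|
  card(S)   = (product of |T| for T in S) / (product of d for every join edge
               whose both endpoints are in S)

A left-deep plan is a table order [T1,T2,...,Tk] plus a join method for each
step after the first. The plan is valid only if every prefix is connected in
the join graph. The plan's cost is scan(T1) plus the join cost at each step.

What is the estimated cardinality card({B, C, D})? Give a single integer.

400

Tables in S: B(40), C(500), D(250)
Edges inside S: C-B(d=50), C-D(d=2), B-D(d=125)
numerator = 40 * 500 * 250 = 5000000
denominator = 50 * 2 * 125 = 12500
card(S) = 5000000 / 12500 = 400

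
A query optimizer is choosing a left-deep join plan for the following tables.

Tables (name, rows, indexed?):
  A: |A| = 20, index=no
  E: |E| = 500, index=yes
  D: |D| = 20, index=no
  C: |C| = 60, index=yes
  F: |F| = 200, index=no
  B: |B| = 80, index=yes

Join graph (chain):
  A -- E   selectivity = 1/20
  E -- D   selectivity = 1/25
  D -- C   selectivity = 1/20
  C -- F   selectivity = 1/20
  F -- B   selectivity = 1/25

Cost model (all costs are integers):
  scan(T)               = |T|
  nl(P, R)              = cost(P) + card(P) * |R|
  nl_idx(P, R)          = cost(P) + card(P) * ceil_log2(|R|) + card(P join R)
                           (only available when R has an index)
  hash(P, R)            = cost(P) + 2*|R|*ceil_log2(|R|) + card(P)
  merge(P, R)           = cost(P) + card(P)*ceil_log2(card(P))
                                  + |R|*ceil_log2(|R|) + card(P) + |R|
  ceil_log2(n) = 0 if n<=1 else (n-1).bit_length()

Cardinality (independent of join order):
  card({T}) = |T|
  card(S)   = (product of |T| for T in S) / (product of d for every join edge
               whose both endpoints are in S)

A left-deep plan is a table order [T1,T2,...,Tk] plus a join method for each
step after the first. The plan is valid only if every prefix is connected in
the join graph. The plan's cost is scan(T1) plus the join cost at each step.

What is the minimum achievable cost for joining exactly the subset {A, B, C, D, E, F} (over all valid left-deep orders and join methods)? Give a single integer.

Selinger DP over subsets of {A,B,C,D,E,F}:
  {A}: scan cost=20, card=20
  {E}: scan cost=500, card=500
  {D}: scan cost=20, card=20
  {C}: scan cost=60, card=60
  {F}: scan cost=200, card=200
  {B}: scan cost=80, card=80
  {AE}: card=500; try (E,nl_idx)→700, (A,hash)→1200, (E,merge)→5140, (A,merge)→5620, (E,hash)→9040, (E,nl)→10020 …(+1); best=700 via (E,nl_idx)
  {DE}: card=400; try (E,nl_idx)→600, (D,hash)→1200, (E,merge)→5140, (D,merge)→5620, (E,hash)→9040, (E,nl)→10020 …(+1); best=600 via (E,nl_idx)
  {CD}: card=60; try (C,nl_idx)→200, (D,hash)→320, (C,merge)→560, (D,merge)→600, (C,hash)→760, (C,nl)→1220 …(+1); best=200 via (C,nl_idx)
  {CF}: card=600; try (C,hash)→1120, (C,nl_idx)→2000, (F,merge)→2280, (C,merge)→2420, (F,hash)→3320, (F,nl)→12060 …(+1); best=1120 via (C,hash)
  {BF}: card=640; try (B,hash)→1520, (B,nl_idx)→2240, (F,merge)→2520, (B,merge)→2640, (F,hash)→3360, (F,nl)→16080 …(+1); best=1520 via (B,hash)
  {ADE}: card=400; try (A,hash)→1200, (D,hash)→1400, (A,merge)→4720, (D,merge)→5820, (A,nl)→8600, (D,nl)→10700; best=1200 via (A,hash)
  {CDE}: card=1200; try (C,hash)→1720, (E,nl_idx)→1940, (C,nl_idx)→4200, (C,merge)→5020, (E,merge)→5620, (E,hash)→9260 …(+2); best=1720 via (C,hash)
  {CDF}: card=600; try (D,hash)→1920, (F,merge)→2420, (F,hash)→3460, (D,merge)→7840, (F,nl)→12200, (D,nl)→13120; best=1920 via (D,hash)
  {BCF}: card=1920; try (B,hash)→2840, (C,hash)→2880, (B,nl_idx)→7240, (C,nl_idx)→7280, (B,merge)→8360, (C,merge)→8980 …(+2); best=2840 via (B,hash)
  {ACDE}: card=1200; try (C,hash)→2320, (A,hash)→3120, (C,nl_idx)→4800, (C,merge)→5620, (A,merge)→16240, (C,nl)→25200 …(+1); best=2320 via (C,hash)
  {CDEF}: card=12000; try (F,hash)→6120, (E,hash)→11520, (E,merge)→13520, (F,merge)→17920, (E,nl_idx)→19320, (F,nl)→241720 …(+1); best=6120 via (F,hash)
  {BCDF}: card=1920; try (B,hash)→3640, (D,hash)→4960, (B,nl_idx)→8040, (B,merge)→9160, (D,merge)→26000, (D,nl)→41240 …(+1); best=3640 via (B,hash)
  {ACDEF}: card=12000; try (F,hash)→6720, (A,hash)→18320, (F,merge)→18520, (A,merge)→186240, (F,nl)→242320, (A,nl)→246120; best=6720 via (F,hash)
  {BCDEF}: card=38400; try (E,hash)→14560, (B,hash)→19240, (E,merge)→31680, (E,nl_idx)→59320, (B,nl_idx)→128520, (B,merge)→186760 …(+2); best=14560 via (E,hash)
  {ABCDEF}: card=38400; try (B,hash)→19840, (A,hash)→53160, (B,nl_idx)→129120, (B,merge)→187360, (A,merge)→667480, (A,nl)→782560 …(+1); best=19840 via (B,hash)

19840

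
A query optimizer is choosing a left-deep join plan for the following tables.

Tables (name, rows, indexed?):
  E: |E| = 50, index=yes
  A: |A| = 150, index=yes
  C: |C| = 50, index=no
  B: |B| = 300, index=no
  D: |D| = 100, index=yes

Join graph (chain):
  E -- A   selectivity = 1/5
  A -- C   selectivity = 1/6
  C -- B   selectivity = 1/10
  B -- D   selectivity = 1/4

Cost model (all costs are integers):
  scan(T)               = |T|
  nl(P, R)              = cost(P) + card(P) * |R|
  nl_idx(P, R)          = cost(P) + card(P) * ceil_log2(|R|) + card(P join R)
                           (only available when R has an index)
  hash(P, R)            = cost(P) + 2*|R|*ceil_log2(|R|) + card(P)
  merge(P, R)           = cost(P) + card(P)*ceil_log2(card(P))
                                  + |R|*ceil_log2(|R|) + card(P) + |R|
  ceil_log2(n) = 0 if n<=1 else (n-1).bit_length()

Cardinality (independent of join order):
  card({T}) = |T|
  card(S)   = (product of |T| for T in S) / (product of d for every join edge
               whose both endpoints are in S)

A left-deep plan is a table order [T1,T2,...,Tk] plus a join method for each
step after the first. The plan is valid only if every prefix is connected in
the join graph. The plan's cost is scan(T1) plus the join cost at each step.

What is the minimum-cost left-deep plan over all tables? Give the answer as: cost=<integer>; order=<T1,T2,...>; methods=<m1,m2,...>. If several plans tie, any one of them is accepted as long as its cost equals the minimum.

Selinger DP (subsets sized 1..n):
  {E}: scan cost=50, card=50
  {A}: scan cost=150, card=150
  {C}: scan cost=50, card=50
  {B}: scan cost=300, card=300
  {D}: scan cost=100, card=100
  {AE}: card=1500; try (E,hash)→900, (A,merge)→1750, (E,merge)→1850, (A,nl_idx)→1950, (A,hash)→2500, (E,nl_idx)→2550 …(+2); best=900 via (E,hash)
  {AC}: card=1250; try (C,hash)→900, (A,nl_idx)→1700, (A,merge)→1750, (C,merge)→1850, (A,hash)→2500, (A,nl)→7550 …(+1); best=900 via (C,hash)
  {BC}: card=1500; try (C,hash)→1200, (B,merge)→3400, (C,merge)→3650, (B,hash)→5500, (B,nl)→15050, (C,nl)→15300; best=1200 via (C,hash)
  {BD}: card=7500; try (D,hash)→2000, (B,merge)→3900, (D,merge)→4100, (B,hash)→5600, (D,nl_idx)→9900, (B,nl)→30100 …(+1); best=2000 via (D,hash)
  {ACE}: card=12500; try (E,hash)→2750, (C,hash)→3000, (E,merge)→16250, (C,merge)→19250, (E,nl_idx)→20900, (E,nl)→63400 …(+1); best=2750 via (E,hash)
  {ABC}: card=37500; try (A,hash)→5100, (B,hash)→7550, (B,merge)→18900, (A,merge)→20550, (A,nl_idx)→50700, (A,nl)→226200 …(+1); best=5100 via (A,hash)
  {BCD}: card=37500; try (D,hash)→4100, (C,hash)→10100, (D,merge)→20000, (D,nl_idx)→49200, (C,merge)→107350, (D,nl)→151200 …(+1); best=4100 via (D,hash)
  {ABCE}: card=375000; try (B,hash)→20650, (E,hash)→43200, (B,merge)→193250, (E,nl_idx)→605100, (E,merge)→642950, (E,nl)→1880100 …(+1); best=20650 via (B,hash)
  {ABCD}: card=937500; try (D,hash)→44000, (A,hash)→44000, (A,merge)→642950, (D,merge)→643400, (D,nl_idx)→1205100, (A,nl_idx)→1241600 …(+2); best=44000 via (D,hash)
  {ABCDE}: card=9375000; try (D,hash)→397050, (E,hash)→982100, (D,merge)→7521450, (D,nl_idx)→12020650, (E,nl_idx)→15044000, (E,merge)→19731850 …(+2); best=397050 via (D,hash)

cost=397050; order=A,C,E,B,D; methods=hash,hash,hash,hash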